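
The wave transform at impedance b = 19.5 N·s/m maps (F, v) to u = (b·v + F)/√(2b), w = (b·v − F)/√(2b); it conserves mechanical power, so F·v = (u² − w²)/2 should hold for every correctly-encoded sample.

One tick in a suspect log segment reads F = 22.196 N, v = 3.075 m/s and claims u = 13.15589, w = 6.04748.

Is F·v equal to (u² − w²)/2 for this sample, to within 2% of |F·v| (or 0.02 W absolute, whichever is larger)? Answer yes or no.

F·v = 22.196×3.075 = 68.2527 W.
(u² − w²)/2 = (173.0774 − 36.5720)/2 = 68.2527 W.
|Δ| = 0.0000;  2% of max(1, |F·v|) = 1.3651.

yes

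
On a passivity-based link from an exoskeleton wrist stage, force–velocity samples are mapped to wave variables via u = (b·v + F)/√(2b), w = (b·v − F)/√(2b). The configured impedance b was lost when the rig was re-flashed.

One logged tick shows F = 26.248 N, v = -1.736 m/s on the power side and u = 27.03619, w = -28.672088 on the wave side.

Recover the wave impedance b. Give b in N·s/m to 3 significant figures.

u + w = -1.635898;  u + w = √(2b)·v, so √(2b) = -1.635898/(-1.736) = 0.942338.
b = (√(2b))²/2 = 0.888000/2 = 0.444000.
(Check via u − w = 2F/√(2b): u − w = 55.708278, 2F/√(2b) = 55.708275.)

b = 0.444 N·s/m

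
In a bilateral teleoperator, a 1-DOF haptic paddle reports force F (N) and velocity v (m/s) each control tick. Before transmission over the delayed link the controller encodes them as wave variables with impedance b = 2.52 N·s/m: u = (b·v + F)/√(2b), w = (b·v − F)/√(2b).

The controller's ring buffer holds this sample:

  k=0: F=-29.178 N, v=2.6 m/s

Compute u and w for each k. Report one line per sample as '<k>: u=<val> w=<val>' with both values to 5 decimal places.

0: u=-10.07842 w=15.91541

k=0: b·v=2.52×2.6=6.55200; √(2b)=2.24499; u=(6.55200+(-29.178))/2.24499=-10.07842, w=(6.55200−(-29.178))/2.24499=15.91541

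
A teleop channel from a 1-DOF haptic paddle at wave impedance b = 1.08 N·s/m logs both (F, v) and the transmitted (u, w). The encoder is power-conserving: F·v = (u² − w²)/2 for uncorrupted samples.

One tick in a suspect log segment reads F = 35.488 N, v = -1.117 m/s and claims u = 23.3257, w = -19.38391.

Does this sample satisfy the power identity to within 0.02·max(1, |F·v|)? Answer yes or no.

F·v = 35.488×(-1.117) = -39.6401 W.
(u² − w²)/2 = (544.0883 − 375.7360)/2 = 84.1762 W.
|Δ| = 123.8163;  2% of max(1, |F·v|) = 0.7928.

no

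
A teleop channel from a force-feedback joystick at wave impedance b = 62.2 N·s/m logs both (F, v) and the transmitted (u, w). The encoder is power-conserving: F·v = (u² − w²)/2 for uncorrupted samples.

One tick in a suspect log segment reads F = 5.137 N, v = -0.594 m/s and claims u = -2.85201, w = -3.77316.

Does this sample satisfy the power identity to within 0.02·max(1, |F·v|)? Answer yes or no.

F·v = 5.137×(-0.594) = -3.0514 W.
(u² − w²)/2 = (8.1340 − 14.2367)/2 = -3.0514 W.
|Δ| = 0.0000;  2% of max(1, |F·v|) = 0.0610.

yes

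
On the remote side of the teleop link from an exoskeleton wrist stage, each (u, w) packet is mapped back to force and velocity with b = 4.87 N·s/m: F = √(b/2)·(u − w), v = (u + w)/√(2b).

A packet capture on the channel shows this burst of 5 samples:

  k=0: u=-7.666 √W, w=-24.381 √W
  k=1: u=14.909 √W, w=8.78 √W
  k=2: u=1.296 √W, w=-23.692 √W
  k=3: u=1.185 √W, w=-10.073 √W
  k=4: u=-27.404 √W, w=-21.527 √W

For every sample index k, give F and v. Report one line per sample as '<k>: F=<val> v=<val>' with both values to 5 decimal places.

k=0: u−w=16.71500, u+w=-32.04700; √(b/2)=1.56045, √(2b)=3.12090; F=1.56045×16.715=26.08290, v=-32.04700/3.12090=-10.26852
k=1: u−w=6.12900, u+w=23.68900; √(b/2)=1.56045, √(2b)=3.12090; F=1.56045×6.129=9.56399, v=23.68900/3.12090=7.59045
k=2: u−w=24.98800, u+w=-22.39600; √(b/2)=1.56045, √(2b)=3.12090; F=1.56045×24.988=38.99249, v=-22.39600/3.12090=-7.17614
k=3: u−w=11.25800, u+w=-8.88800; √(b/2)=1.56045, √(2b)=3.12090; F=1.56045×11.258=17.56753, v=-8.88800/3.12090=-2.84790
k=4: u−w=-5.87700, u+w=-48.93100; √(b/2)=1.56045, √(2b)=3.12090; F=1.56045×(-5.877)=-9.17076, v=-48.93100/3.12090=-15.67850

0: F=26.08290 v=-10.26852
1: F=9.56399 v=7.59045
2: F=38.99249 v=-7.17614
3: F=17.56753 v=-2.84790
4: F=-9.17076 v=-15.67850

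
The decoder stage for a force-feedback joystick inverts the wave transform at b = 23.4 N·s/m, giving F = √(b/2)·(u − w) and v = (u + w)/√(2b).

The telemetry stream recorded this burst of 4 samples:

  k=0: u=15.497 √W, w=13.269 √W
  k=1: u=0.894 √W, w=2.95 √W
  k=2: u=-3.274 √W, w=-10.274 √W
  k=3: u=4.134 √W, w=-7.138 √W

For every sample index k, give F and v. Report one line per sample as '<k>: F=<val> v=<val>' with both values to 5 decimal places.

0: F=7.62093 v=4.20491
1: F=-7.03260 v=0.56190
2: F=23.94368 v=-1.98040
3: F=38.55617 v=-0.43911

k=0: u−w=2.22800, u+w=28.76600; √(b/2)=3.42053, √(2b)=6.84105; F=3.42053×2.228=7.62093, v=28.76600/6.84105=4.20491
k=1: u−w=-2.05600, u+w=3.84400; √(b/2)=3.42053, √(2b)=6.84105; F=3.42053×(-2.056)=-7.03260, v=3.84400/6.84105=0.56190
k=2: u−w=7.00000, u+w=-13.54800; √(b/2)=3.42053, √(2b)=6.84105; F=3.42053×7.0=23.94368, v=-13.54800/6.84105=-1.98040
k=3: u−w=11.27200, u+w=-3.00400; √(b/2)=3.42053, √(2b)=6.84105; F=3.42053×11.272=38.55617, v=-3.00400/6.84105=-0.43911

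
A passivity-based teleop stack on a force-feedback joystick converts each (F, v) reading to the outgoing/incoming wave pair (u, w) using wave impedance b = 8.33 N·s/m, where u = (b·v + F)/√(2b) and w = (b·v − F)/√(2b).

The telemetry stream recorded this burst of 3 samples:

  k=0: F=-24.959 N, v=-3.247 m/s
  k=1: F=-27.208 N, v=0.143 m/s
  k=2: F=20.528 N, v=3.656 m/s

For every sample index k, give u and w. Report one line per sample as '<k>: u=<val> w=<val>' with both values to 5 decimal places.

k=0: b·v=8.33×(-3.247)=-27.04751; √(2b)=4.08167; u=(-27.04751+(-24.959))/4.08167=-12.74149, w=(-27.04751−(-24.959))/4.08167=-0.51168
k=1: b·v=8.33×0.143=1.19119; √(2b)=4.08167; u=(1.19119+(-27.208))/4.08167=-6.37407, w=(1.19119−(-27.208))/4.08167=6.95774
k=2: b·v=8.33×3.656=30.45448; √(2b)=4.08167; u=(30.45448+20.528)/4.08167=12.49060, w=(30.45448−20.528)/4.08167=2.43197

0: u=-12.74149 w=-0.51168
1: u=-6.37407 w=6.95774
2: u=12.49060 w=2.43197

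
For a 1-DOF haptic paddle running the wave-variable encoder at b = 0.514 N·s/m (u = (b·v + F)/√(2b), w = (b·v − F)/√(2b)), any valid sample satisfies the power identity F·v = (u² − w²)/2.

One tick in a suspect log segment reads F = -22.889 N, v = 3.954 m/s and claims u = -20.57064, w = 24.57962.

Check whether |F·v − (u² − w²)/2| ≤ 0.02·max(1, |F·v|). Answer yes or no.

yes

F·v = (-22.889)×3.954 = -90.5031 W.
(u² − w²)/2 = (423.1512 − 604.1577)/2 = -90.5032 W.
|Δ| = 0.0001;  2% of max(1, |F·v|) = 1.8101.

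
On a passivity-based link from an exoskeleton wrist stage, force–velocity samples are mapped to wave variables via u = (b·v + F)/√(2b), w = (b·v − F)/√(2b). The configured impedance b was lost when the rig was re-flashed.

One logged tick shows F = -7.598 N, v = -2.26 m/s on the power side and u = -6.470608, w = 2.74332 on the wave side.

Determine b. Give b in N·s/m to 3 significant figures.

u + w = -3.727288;  u + w = √(2b)·v, so √(2b) = -3.727288/(-2.26) = 1.649242.
b = (√(2b))²/2 = 2.720001/2 = 1.360000.
(Check via u − w = 2F/√(2b): u − w = -9.213928, 2F/√(2b) = -9.213927.)

b = 1.36 N·s/m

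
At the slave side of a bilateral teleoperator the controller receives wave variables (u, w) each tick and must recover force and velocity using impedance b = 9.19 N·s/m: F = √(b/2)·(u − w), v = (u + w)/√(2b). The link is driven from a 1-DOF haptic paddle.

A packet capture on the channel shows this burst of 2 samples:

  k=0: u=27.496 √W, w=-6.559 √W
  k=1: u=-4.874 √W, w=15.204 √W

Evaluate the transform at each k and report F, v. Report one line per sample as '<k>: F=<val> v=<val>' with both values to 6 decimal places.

0: F=73.000132 v=4.883618
1: F=-43.039103 v=2.409504

k=0: u−w=34.055000, u+w=20.937000; √(b/2)=2.143595, √(2b)=4.287190; F=2.143595×34.055=73.000132, v=20.937000/4.287190=4.883618
k=1: u−w=-20.078000, u+w=10.330000; √(b/2)=2.143595, √(2b)=4.287190; F=2.143595×(-20.078)=-43.039103, v=10.330000/4.287190=2.409504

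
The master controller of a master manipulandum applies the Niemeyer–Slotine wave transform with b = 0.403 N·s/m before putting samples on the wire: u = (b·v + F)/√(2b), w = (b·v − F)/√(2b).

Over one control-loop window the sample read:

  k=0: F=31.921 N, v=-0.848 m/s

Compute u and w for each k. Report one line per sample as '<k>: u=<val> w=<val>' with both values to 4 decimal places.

k=0: b·v=0.403×(-0.848)=-0.3417; √(2b)=0.8978; u=(-0.3417+31.921)/0.8978=35.1750, w=(-0.3417−31.921)/0.8978=-35.9363

0: u=35.1750 w=-35.9363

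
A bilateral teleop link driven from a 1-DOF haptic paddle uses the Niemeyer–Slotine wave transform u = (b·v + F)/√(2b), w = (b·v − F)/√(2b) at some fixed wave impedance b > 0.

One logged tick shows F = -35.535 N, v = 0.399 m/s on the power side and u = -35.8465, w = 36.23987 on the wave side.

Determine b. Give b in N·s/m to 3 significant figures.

b = 0.486 N·s/m

u + w = 0.39337;  u + w = √(2b)·v, so √(2b) = 0.39337/0.399 = 0.98589.
b = (√(2b))²/2 = 0.97198/2 = 0.48599.
(Check via u − w = 2F/√(2b): u − w = -72.08637, 2F/√(2b) = -72.08717.)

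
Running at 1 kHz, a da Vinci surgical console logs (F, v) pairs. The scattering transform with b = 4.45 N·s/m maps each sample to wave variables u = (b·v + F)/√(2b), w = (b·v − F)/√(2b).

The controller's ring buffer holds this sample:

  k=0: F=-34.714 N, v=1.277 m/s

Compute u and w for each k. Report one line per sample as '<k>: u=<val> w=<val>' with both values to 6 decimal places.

0: u=-9.731331 w=13.540988

k=0: b·v=4.45×1.277=5.682650; √(2b)=2.983287; u=(5.682650+(-34.714))/2.983287=-9.731331, w=(5.682650−(-34.714))/2.983287=13.540988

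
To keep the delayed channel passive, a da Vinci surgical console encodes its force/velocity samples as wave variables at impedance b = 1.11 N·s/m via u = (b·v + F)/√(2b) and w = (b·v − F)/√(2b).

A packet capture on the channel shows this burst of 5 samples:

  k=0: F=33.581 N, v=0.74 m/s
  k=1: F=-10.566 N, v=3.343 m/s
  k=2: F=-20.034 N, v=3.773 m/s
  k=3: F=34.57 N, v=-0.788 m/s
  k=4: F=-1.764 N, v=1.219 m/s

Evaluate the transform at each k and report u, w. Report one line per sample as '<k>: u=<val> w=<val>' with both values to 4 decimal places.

k=0: b·v=1.11×0.74=0.8214; √(2b)=1.4900; u=(0.8214+33.581)/1.4900=23.0894, w=(0.8214−33.581)/1.4900=-21.9868
k=1: b·v=1.11×3.343=3.7107; √(2b)=1.4900; u=(3.7107+(-10.566))/1.4900=-4.6010, w=(3.7107−(-10.566))/1.4900=9.5819
k=2: b·v=1.11×3.773=4.1880; √(2b)=1.4900; u=(4.1880+(-20.034))/1.4900=-10.6351, w=(4.1880−(-20.034))/1.4900=16.2568
k=3: b·v=1.11×(-0.788)=-0.8747; √(2b)=1.4900; u=(-0.8747+34.57)/1.4900=22.6148, w=(-0.8747−34.57)/1.4900=-23.7889
k=4: b·v=1.11×1.219=1.3531; √(2b)=1.4900; u=(1.3531+(-1.764))/1.4900=-0.2758, w=(1.3531−(-1.764))/1.4900=2.0921

0: u=23.0894 w=-21.9868
1: u=-4.6010 w=9.5819
2: u=-10.6351 w=16.2568
3: u=22.6148 w=-23.7889
4: u=-0.2758 w=2.0921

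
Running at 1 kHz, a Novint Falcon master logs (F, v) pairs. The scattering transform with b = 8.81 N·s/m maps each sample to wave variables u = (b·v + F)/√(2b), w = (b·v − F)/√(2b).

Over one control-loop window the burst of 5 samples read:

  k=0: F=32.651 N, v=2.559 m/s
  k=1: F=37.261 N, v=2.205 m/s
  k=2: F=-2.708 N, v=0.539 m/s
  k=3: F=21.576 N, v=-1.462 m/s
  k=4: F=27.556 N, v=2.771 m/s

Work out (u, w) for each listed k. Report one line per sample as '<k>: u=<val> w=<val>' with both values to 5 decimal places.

0: u=13.14931 w=-2.40761
1: u=13.50457 w=-4.24883
2: u=0.48613 w=1.77639
3: u=2.07160 w=-8.20852
4: u=12.38048 w=-0.74887

k=0: b·v=8.81×2.559=22.54479; √(2b)=4.19762; u=(22.54479+32.651)/4.19762=13.14931, w=(22.54479−32.651)/4.19762=-2.40761
k=1: b·v=8.81×2.205=19.42605; √(2b)=4.19762; u=(19.42605+37.261)/4.19762=13.50457, w=(19.42605−37.261)/4.19762=-4.24883
k=2: b·v=8.81×0.539=4.74859; √(2b)=4.19762; u=(4.74859+(-2.708))/4.19762=0.48613, w=(4.74859−(-2.708))/4.19762=1.77639
k=3: b·v=8.81×(-1.462)=-12.88022; √(2b)=4.19762; u=(-12.88022+21.576)/4.19762=2.07160, w=(-12.88022−21.576)/4.19762=-8.20852
k=4: b·v=8.81×2.771=24.41251; √(2b)=4.19762; u=(24.41251+27.556)/4.19762=12.38048, w=(24.41251−27.556)/4.19762=-0.74887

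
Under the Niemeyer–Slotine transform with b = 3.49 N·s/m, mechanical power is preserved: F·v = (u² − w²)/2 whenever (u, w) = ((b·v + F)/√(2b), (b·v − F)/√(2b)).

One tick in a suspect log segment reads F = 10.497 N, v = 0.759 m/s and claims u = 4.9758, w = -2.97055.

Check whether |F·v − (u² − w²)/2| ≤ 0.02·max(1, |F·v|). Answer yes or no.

yes

F·v = 10.497×0.759 = 7.96722 W.
(u² − w²)/2 = (24.75859 − 8.82417)/2 = 7.96721 W.
|Δ| = 0.00001;  2% of max(1, |F·v|) = 0.15934.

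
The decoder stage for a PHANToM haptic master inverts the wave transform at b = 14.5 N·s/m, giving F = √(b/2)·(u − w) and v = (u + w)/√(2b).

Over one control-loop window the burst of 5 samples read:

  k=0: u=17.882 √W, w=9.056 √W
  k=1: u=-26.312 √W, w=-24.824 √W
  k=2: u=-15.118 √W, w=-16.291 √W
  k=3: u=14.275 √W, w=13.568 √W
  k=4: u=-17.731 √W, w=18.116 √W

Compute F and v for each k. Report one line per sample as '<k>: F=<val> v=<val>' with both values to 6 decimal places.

0: F=23.764732 v=5.002261
1: F=-4.006563 v=-9.495717
2: F=3.158399 v=-5.832505
3: F=1.903656 v=5.170315
4: F=-96.521001 v=0.071493

k=0: u−w=8.826000, u+w=26.938000; √(b/2)=2.692582, √(2b)=5.385165; F=2.692582×8.826=23.764732, v=26.938000/5.385165=5.002261
k=1: u−w=-1.488000, u+w=-51.136000; √(b/2)=2.692582, √(2b)=5.385165; F=2.692582×(-1.488)=-4.006563, v=-51.136000/5.385165=-9.495717
k=2: u−w=1.173000, u+w=-31.409000; √(b/2)=2.692582, √(2b)=5.385165; F=2.692582×1.173=3.158399, v=-31.409000/5.385165=-5.832505
k=3: u−w=0.707000, u+w=27.843000; √(b/2)=2.692582, √(2b)=5.385165; F=2.692582×0.707=1.903656, v=27.843000/5.385165=5.170315
k=4: u−w=-35.847000, u+w=0.385000; √(b/2)=2.692582, √(2b)=5.385165; F=2.692582×(-35.847)=-96.521001, v=0.385000/5.385165=0.071493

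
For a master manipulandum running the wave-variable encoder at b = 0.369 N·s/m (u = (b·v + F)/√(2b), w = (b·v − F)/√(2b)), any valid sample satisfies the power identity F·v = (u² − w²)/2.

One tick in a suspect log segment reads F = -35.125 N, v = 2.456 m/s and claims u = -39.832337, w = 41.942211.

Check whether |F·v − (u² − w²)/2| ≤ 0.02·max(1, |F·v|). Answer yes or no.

F·v = (-35.125)×2.456 = -86.267000 W.
(u² − w²)/2 = (1586.615071 − 1759.149064)/2 = -86.266996 W.
|Δ| = 0.000004;  2% of max(1, |F·v|) = 1.725340.

yes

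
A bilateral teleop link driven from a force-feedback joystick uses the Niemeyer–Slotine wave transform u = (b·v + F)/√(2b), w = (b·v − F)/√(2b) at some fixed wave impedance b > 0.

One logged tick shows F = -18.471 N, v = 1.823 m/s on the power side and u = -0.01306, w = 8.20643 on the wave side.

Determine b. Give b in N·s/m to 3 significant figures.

u + w = 8.19337;  u + w = √(2b)·v, so √(2b) = 8.19337/1.823 = 4.49444.
b = (√(2b))²/2 = 20.20002/2 = 10.10001.
(Check via u − w = 2F/√(2b): u − w = -8.21949, 2F/√(2b) = -8.21948.)

b = 10.1 N·s/m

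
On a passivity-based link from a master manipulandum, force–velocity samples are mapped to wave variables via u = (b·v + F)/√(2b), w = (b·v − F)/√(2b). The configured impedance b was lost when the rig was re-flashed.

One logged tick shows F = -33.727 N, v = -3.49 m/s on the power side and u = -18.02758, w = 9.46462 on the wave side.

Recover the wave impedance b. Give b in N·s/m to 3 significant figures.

u + w = -8.5630;  u + w = √(2b)·v, so √(2b) = -8.5630/(-3.49) = 2.4536.
b = (√(2b))²/2 = 6.0200/2 = 3.0100.
(Check via u − w = 2F/√(2b): u − w = -27.4922, 2F/√(2b) = -27.4922.)

b = 3.01 N·s/m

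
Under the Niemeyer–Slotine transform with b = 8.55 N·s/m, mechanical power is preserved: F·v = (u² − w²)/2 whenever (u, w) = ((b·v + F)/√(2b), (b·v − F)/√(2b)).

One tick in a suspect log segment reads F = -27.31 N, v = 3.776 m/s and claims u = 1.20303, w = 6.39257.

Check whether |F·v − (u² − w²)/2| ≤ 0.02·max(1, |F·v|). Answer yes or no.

F·v = (-27.31)×3.776 = -103.1226 W.
(u² − w²)/2 = (1.4473 − 40.8650)/2 = -19.7088 W.
|Δ| = 83.4137;  2% of max(1, |F·v|) = 2.0625.

no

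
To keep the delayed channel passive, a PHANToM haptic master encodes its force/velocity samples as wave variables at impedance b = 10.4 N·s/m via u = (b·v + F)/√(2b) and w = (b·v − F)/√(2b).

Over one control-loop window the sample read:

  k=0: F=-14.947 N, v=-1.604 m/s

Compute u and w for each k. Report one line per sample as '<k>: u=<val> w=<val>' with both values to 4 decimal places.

k=0: b·v=10.4×(-1.604)=-16.6816; √(2b)=4.5607; u=(-16.6816+(-14.947))/4.5607=-6.9350, w=(-16.6816−(-14.947))/4.5607=-0.3803

0: u=-6.9350 w=-0.3803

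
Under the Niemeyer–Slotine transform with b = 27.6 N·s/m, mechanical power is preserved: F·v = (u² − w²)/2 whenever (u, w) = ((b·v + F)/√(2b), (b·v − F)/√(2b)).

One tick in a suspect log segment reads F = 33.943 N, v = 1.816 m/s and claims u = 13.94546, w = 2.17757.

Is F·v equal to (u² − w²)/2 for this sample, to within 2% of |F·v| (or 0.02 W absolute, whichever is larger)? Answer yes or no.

F·v = 33.943×1.816 = 61.64049 W.
(u² − w²)/2 = (194.47585 − 4.74181)/2 = 94.86702 W.
|Δ| = 33.22653;  2% of max(1, |F·v|) = 1.23281.

no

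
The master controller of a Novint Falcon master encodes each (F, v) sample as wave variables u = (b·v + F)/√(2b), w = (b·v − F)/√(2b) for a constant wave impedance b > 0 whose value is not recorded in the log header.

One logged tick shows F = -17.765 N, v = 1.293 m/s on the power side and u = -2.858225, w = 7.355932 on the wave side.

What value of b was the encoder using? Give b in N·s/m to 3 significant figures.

b = 6.05 N·s/m

u + w = 4.497707;  u + w = √(2b)·v, so √(2b) = 4.497707/1.293 = 3.478505.
b = (√(2b))²/2 = 12.099997/2 = 6.049999.
(Check via u − w = 2F/√(2b): u − w = -10.214157, 2F/√(2b) = -10.214158.)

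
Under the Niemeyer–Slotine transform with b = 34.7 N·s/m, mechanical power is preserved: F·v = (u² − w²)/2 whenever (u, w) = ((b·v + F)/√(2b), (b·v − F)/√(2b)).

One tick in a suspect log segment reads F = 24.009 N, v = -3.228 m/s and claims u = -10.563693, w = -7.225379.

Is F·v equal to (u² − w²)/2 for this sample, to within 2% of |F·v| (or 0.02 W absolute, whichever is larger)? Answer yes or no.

no

F·v = 24.009×(-3.228) = -77.501052 W.
(u² − w²)/2 = (111.591610 − 52.206102)/2 = 29.692754 W.
|Δ| = 107.193806;  2% of max(1, |F·v|) = 1.550021.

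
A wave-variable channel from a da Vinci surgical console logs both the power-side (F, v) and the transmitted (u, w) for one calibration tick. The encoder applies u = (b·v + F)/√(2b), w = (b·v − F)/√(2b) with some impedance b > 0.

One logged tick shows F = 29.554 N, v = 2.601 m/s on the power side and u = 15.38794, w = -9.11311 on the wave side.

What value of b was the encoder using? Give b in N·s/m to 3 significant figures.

b = 2.91 N·s/m

u + w = 6.2748;  u + w = √(2b)·v, so √(2b) = 6.2748/2.601 = 2.4125.
b = (√(2b))²/2 = 5.8200/2 = 2.9100.
(Check via u − w = 2F/√(2b): u − w = 24.5010, 2F/√(2b) = 24.5010.)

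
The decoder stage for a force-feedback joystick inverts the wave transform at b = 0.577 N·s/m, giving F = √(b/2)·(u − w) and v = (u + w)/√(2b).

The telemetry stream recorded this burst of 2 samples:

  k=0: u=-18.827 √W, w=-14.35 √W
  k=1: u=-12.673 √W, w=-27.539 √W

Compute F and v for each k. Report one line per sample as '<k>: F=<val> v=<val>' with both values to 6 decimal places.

0: F=-2.404695 v=-30.884047
1: F=7.984855 v=-37.432839

k=0: u−w=-4.477000, u+w=-33.177000; √(b/2)=0.537122, √(2b)=1.074244; F=0.537122×(-4.477)=-2.404695, v=-33.177000/1.074244=-30.884047
k=1: u−w=14.866000, u+w=-40.212000; √(b/2)=0.537122, √(2b)=1.074244; F=0.537122×14.866=7.984855, v=-40.212000/1.074244=-37.432839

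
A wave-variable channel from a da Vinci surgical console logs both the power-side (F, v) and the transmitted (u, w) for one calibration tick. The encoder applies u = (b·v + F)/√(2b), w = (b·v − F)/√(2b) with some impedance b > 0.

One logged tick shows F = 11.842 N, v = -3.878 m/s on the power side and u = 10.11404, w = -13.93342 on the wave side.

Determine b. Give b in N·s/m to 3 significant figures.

b = 0.485 N·s/m

u + w = -3.8194;  u + w = √(2b)·v, so √(2b) = -3.8194/(-3.878) = 0.9849.
b = (√(2b))²/2 = 0.9700/2 = 0.4850.
(Check via u − w = 2F/√(2b): u − w = 24.0475, 2F/√(2b) = 24.0475.)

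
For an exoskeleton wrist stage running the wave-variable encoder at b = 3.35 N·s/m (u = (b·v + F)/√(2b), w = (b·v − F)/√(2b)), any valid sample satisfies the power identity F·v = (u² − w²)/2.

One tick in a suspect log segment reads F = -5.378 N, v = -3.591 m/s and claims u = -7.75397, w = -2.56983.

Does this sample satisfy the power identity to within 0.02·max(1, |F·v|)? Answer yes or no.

no

F·v = (-5.378)×(-3.591) = 19.3124 W.
(u² − w²)/2 = (60.1241 − 6.6040)/2 = 26.7600 W.
|Δ| = 7.4476;  2% of max(1, |F·v|) = 0.3862.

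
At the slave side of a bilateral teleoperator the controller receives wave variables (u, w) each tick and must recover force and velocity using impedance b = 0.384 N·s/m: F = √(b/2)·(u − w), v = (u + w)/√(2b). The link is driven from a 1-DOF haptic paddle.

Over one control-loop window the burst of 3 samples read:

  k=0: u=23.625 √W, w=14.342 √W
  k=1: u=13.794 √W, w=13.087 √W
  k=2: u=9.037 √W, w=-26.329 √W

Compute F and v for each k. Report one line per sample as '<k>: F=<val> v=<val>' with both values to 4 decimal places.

0: F=4.0676 v=43.3237
1: F=0.3098 v=30.6736
2: F=15.4966 v=-19.7317

k=0: u−w=9.2830, u+w=37.9670; √(b/2)=0.4382, √(2b)=0.8764; F=0.4382×9.283=4.0676, v=37.9670/0.8764=43.3237
k=1: u−w=0.7070, u+w=26.8810; √(b/2)=0.4382, √(2b)=0.8764; F=0.4382×0.707=0.3098, v=26.8810/0.8764=30.6736
k=2: u−w=35.3660, u+w=-17.2920; √(b/2)=0.4382, √(2b)=0.8764; F=0.4382×35.366=15.4966, v=-17.2920/0.8764=-19.7317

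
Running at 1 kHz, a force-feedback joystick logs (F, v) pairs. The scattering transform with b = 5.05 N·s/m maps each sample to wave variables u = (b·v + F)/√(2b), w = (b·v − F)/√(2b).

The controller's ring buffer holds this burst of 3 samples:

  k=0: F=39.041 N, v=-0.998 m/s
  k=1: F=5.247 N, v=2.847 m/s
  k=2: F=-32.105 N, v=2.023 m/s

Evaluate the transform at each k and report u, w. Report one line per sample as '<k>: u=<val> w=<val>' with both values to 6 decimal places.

k=0: b·v=5.05×(-0.998)=-5.039900; √(2b)=3.178050; u=(-5.039900+39.041)/3.178050=10.698731, w=(-5.039900−39.041)/3.178050=-13.870425
k=1: b·v=5.05×2.847=14.377350; √(2b)=3.178050; u=(14.377350+5.247)/3.178050=6.174966, w=(14.377350−5.247)/3.178050=2.872941
k=2: b·v=5.05×2.023=10.216150; √(2b)=3.178050; u=(10.216150+(-32.105))/3.178050=-6.887510, w=(10.216150−(-32.105))/3.178050=13.316705

0: u=10.698731 w=-13.870425
1: u=6.174966 w=2.872941
2: u=-6.887510 w=13.316705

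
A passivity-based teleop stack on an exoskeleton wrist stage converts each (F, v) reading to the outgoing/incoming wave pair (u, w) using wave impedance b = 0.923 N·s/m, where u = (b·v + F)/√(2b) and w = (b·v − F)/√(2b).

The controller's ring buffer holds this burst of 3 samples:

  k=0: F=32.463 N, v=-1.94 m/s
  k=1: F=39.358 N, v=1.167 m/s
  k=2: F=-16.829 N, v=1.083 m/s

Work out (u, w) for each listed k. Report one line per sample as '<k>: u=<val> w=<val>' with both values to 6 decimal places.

0: u=22.575201 w=-25.211032
1: u=29.760698 w=-28.175123
2: u=-11.650602 w=13.122048

k=0: b·v=0.923×(-1.94)=-1.790620; √(2b)=1.358676; u=(-1.790620+32.463)/1.358676=22.575201, w=(-1.790620−32.463)/1.358676=-25.211032
k=1: b·v=0.923×1.167=1.077141; √(2b)=1.358676; u=(1.077141+39.358)/1.358676=29.760698, w=(1.077141−39.358)/1.358676=-28.175123
k=2: b·v=0.923×1.083=0.999609; √(2b)=1.358676; u=(0.999609+(-16.829))/1.358676=-11.650602, w=(0.999609−(-16.829))/1.358676=13.122048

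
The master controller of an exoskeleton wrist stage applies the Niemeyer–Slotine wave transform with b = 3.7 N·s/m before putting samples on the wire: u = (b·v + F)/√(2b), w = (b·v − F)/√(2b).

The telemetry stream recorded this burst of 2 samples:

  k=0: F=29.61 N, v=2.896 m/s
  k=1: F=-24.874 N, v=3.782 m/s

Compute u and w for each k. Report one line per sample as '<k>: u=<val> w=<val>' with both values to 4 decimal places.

k=0: b·v=3.7×2.896=10.7152; √(2b)=2.7203; u=(10.7152+29.61)/2.7203=14.8238, w=(10.7152−29.61)/2.7203=-6.9459
k=1: b·v=3.7×3.782=13.9934; √(2b)=2.7203; u=(13.9934+(-24.874))/2.7203=-3.9998, w=(13.9934−(-24.874))/2.7203=14.2879

0: u=14.8238 w=-6.9459
1: u=-3.9998 w=14.2879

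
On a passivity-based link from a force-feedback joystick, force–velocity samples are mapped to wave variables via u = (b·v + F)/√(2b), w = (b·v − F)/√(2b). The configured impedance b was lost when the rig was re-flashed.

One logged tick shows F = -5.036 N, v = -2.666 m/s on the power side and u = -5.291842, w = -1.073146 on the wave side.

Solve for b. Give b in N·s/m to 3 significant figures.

u + w = -6.364988;  u + w = √(2b)·v, so √(2b) = -6.364988/(-2.666) = 2.387467.
b = (√(2b))²/2 = 5.700000/2 = 2.850000.
(Check via u − w = 2F/√(2b): u − w = -4.218696, 2F/√(2b) = -4.218696.)

b = 2.85 N·s/m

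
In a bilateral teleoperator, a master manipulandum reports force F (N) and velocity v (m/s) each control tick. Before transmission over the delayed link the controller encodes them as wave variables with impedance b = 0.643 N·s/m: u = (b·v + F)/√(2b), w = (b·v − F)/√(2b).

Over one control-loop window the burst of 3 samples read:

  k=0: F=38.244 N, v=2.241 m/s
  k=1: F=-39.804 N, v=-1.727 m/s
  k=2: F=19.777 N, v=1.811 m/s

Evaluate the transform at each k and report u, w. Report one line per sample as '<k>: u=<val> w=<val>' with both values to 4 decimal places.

k=0: b·v=0.643×2.241=1.4410; √(2b)=1.1340; u=(1.4410+38.244)/1.1340=34.9950, w=(1.4410−38.244)/1.1340=-32.4536
k=1: b·v=0.643×(-1.727)=-1.1105; √(2b)=1.1340; u=(-1.1105+(-39.804))/1.1340=-36.0792, w=(-1.1105−(-39.804))/1.1340=34.1207
k=2: b·v=0.643×1.811=1.1645; √(2b)=1.1340; u=(1.1645+19.777)/1.1340=18.4666, w=(1.1645−19.777)/1.1340=-16.4129

0: u=34.9950 w=-32.4536
1: u=-36.0792 w=34.1207
2: u=18.4666 w=-16.4129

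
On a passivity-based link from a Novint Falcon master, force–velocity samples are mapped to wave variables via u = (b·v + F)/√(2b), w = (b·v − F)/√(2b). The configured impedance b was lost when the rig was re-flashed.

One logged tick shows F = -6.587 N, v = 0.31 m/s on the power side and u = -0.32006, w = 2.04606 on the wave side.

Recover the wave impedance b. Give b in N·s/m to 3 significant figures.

b = 15.5 N·s/m

u + w = 1.7260;  u + w = √(2b)·v, so √(2b) = 1.7260/0.31 = 5.5677.
b = (√(2b))²/2 = 30.9998/2 = 15.4999.
(Check via u − w = 2F/√(2b): u − w = -2.3661, 2F/√(2b) = -2.3661.)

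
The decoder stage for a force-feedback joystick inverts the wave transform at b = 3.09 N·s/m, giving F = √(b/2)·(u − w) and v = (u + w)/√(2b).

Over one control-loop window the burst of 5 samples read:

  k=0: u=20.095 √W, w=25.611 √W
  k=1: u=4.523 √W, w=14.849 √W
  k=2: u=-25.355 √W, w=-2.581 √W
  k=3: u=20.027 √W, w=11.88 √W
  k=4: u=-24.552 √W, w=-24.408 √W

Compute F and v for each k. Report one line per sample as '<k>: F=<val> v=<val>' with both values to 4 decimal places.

0: F=-6.8563 v=18.3856
1: F=-12.8350 v=7.7926
2: F=-28.3076 v=-11.2375
3: F=10.1266 v=12.8349
4: F=-0.1790 v=-19.6946

k=0: u−w=-5.5160, u+w=45.7060; √(b/2)=1.2430, √(2b)=2.4860; F=1.2430×(-5.516)=-6.8563, v=45.7060/2.4860=18.3856
k=1: u−w=-10.3260, u+w=19.3720; √(b/2)=1.2430, √(2b)=2.4860; F=1.2430×(-10.326)=-12.8350, v=19.3720/2.4860=7.7926
k=2: u−w=-22.7740, u+w=-27.9360; √(b/2)=1.2430, √(2b)=2.4860; F=1.2430×(-22.774)=-28.3076, v=-27.9360/2.4860=-11.2375
k=3: u−w=8.1470, u+w=31.9070; √(b/2)=1.2430, √(2b)=2.4860; F=1.2430×8.147=10.1266, v=31.9070/2.4860=12.8349
k=4: u−w=-0.1440, u+w=-48.9600; √(b/2)=1.2430, √(2b)=2.4860; F=1.2430×(-0.144)=-0.1790, v=-48.9600/2.4860=-19.6946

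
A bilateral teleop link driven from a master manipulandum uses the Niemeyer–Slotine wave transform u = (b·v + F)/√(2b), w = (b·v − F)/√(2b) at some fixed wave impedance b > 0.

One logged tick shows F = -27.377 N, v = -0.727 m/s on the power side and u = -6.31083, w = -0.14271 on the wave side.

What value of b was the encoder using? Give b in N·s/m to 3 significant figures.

b = 39.4 N·s/m

u + w = -6.4535;  u + w = √(2b)·v, so √(2b) = -6.4535/(-0.727) = 8.8769.
b = (√(2b))²/2 = 78.8002/2 = 39.4001.
(Check via u − w = 2F/√(2b): u − w = -6.1681, 2F/√(2b) = -6.1681.)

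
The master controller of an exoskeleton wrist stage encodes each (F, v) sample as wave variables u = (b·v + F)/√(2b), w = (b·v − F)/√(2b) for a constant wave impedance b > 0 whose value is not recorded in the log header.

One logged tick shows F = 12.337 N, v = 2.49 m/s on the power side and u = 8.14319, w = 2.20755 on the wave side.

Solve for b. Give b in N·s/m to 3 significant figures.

u + w = 10.3507;  u + w = √(2b)·v, so √(2b) = 10.3507/2.49 = 4.1569.
b = (√(2b))²/2 = 17.2800/2 = 8.6400.
(Check via u − w = 2F/√(2b): u − w = 5.9356, 2F/√(2b) = 5.9356.)

b = 8.64 N·s/m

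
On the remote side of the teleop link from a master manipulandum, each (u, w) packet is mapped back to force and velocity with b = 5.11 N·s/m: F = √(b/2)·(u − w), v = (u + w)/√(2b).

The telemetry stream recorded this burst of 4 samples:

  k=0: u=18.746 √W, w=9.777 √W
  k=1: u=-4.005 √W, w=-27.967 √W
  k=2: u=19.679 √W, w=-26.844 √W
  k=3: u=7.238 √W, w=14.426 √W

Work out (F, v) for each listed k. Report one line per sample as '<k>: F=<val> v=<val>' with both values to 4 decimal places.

k=0: u−w=8.9690, u+w=28.5230; √(b/2)=1.5984, √(2b)=3.1969; F=1.5984×8.969=14.3364, v=28.5230/3.1969=8.9222
k=1: u−w=23.9620, u+w=-31.9720; √(b/2)=1.5984, √(2b)=3.1969; F=1.5984×23.962=38.3017, v=-31.9720/3.1969=-10.0010
k=2: u−w=46.5230, u+w=-7.1650; √(b/2)=1.5984, √(2b)=3.1969; F=1.5984×46.523=74.3641, v=-7.1650/3.1969=-2.2413
k=3: u−w=-7.1880, u+w=21.6640; √(b/2)=1.5984, √(2b)=3.1969; F=1.5984×(-7.188)=-11.4896, v=21.6640/3.1969=6.7766

0: F=14.3364 v=8.9222
1: F=38.3017 v=-10.0010
2: F=74.3641 v=-2.2413
3: F=-11.4896 v=6.7766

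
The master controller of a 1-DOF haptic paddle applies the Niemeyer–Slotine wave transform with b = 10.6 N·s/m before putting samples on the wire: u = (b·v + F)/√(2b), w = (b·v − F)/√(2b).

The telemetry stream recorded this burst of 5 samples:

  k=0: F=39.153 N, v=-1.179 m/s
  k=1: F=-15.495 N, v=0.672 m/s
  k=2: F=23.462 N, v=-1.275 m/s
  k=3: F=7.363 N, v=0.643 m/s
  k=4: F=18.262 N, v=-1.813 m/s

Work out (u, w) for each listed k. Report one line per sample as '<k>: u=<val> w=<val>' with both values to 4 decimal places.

k=0: b·v=10.6×(-1.179)=-12.4974; √(2b)=4.6043; u=(-12.4974+39.153)/4.6043=5.7892, w=(-12.4974−39.153)/4.6043=-11.2178
k=1: b·v=10.6×0.672=7.1232; √(2b)=4.6043; u=(7.1232+(-15.495))/4.6043=-1.8182, w=(7.1232−(-15.495))/4.6043=4.9124
k=2: b·v=10.6×(-1.275)=-13.5150; √(2b)=4.6043; u=(-13.5150+23.462)/4.6043=2.1604, w=(-13.5150−23.462)/4.6043=-8.0309
k=3: b·v=10.6×0.643=6.8158; √(2b)=4.6043; u=(6.8158+7.363)/4.6043=3.0794, w=(6.8158−7.363)/4.6043=-0.1188
k=4: b·v=10.6×(-1.813)=-19.2178; √(2b)=4.6043; u=(-19.2178+18.262)/4.6043=-0.2076, w=(-19.2178−18.262)/4.6043=-8.1401

0: u=5.7892 w=-11.2178
1: u=-1.8182 w=4.9124
2: u=2.1604 w=-8.0309
3: u=3.0794 w=-0.1188
4: u=-0.2076 w=-8.1401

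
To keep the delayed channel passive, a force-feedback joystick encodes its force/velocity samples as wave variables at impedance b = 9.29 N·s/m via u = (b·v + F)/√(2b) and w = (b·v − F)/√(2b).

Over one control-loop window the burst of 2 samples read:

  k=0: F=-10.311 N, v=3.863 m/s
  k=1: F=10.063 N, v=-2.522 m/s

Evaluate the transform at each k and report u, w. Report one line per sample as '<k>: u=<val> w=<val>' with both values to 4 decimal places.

k=0: b·v=9.29×3.863=35.8873; √(2b)=4.3105; u=(35.8873+(-10.311))/4.3105=5.9335, w=(35.8873−(-10.311))/4.3105=10.7177
k=1: b·v=9.29×(-2.522)=-23.4294; √(2b)=4.3105; u=(-23.4294+10.063)/4.3105=-3.1009, w=(-23.4294−10.063)/4.3105=-7.7700

0: u=5.9335 w=10.7177
1: u=-3.1009 w=-7.7700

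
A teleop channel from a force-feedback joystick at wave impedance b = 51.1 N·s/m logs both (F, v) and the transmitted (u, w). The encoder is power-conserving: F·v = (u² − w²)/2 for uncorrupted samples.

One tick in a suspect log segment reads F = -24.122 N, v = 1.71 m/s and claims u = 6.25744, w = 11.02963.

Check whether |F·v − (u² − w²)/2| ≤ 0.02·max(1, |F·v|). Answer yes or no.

yes

F·v = (-24.122)×1.71 = -41.2486 W.
(u² − w²)/2 = (39.1556 − 121.6527)/2 = -41.2486 W.
|Δ| = 0.0000;  2% of max(1, |F·v|) = 0.8250.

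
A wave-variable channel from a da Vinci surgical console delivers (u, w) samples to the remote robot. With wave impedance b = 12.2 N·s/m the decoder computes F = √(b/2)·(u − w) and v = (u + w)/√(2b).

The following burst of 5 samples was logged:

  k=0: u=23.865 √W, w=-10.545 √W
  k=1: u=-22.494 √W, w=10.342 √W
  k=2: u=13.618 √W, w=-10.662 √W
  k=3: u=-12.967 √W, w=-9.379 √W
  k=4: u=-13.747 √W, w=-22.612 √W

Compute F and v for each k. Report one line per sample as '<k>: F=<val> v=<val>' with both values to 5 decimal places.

0: F=84.98643 v=2.69656
1: F=-81.09894 v=-2.46010
2: F=59.96718 v=0.59842
3: F=-8.86171 v=-4.52382
4: F=21.89493 v=-7.36066

k=0: u−w=34.41000, u+w=13.32000; √(b/2)=2.46982, √(2b)=4.93964; F=2.46982×34.41=84.98643, v=13.32000/4.93964=2.69656
k=1: u−w=-32.83600, u+w=-12.15200; √(b/2)=2.46982, √(2b)=4.93964; F=2.46982×(-32.836)=-81.09894, v=-12.15200/4.93964=-2.46010
k=2: u−w=24.28000, u+w=2.95600; √(b/2)=2.46982, √(2b)=4.93964; F=2.46982×24.28=59.96718, v=2.95600/4.93964=0.59842
k=3: u−w=-3.58800, u+w=-22.34600; √(b/2)=2.46982, √(2b)=4.93964; F=2.46982×(-3.588)=-8.86171, v=-22.34600/4.93964=-4.52382
k=4: u−w=8.86500, u+w=-36.35900; √(b/2)=2.46982, √(2b)=4.93964; F=2.46982×8.865=21.89493, v=-36.35900/4.93964=-7.36066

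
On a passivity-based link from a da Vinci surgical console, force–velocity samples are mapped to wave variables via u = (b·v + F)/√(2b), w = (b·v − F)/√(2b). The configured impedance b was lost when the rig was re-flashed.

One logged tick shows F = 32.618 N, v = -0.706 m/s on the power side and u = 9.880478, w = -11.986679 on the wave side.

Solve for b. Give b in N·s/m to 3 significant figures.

u + w = -2.106201;  u + w = √(2b)·v, so √(2b) = -2.106201/(-0.706) = 2.983288.
b = (√(2b))²/2 = 8.900005/2 = 4.450002.
(Check via u − w = 2F/√(2b): u − w = 21.867157, 2F/√(2b) = 21.867151.)

b = 4.45 N·s/m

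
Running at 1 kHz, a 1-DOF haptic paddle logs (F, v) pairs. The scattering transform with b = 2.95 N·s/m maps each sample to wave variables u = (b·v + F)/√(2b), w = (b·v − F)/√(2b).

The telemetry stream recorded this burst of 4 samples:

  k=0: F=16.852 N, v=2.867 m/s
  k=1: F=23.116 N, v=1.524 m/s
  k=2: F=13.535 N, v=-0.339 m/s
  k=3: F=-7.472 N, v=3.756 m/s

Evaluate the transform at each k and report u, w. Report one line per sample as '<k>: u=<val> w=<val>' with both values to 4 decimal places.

0: u=10.4198 w=-3.4559
1: u=11.3676 w=-7.6658
2: u=5.1606 w=-5.9840
3: u=1.4855 w=7.6378

k=0: b·v=2.95×2.867=8.4577; √(2b)=2.4290; u=(8.4577+16.852)/2.4290=10.4198, w=(8.4577−16.852)/2.4290=-3.4559
k=1: b·v=2.95×1.524=4.4958; √(2b)=2.4290; u=(4.4958+23.116)/2.4290=11.3676, w=(4.4958−23.116)/2.4290=-7.6658
k=2: b·v=2.95×(-0.339)=-1.0001; √(2b)=2.4290; u=(-1.0001+13.535)/2.4290=5.1606, w=(-1.0001−13.535)/2.4290=-5.9840
k=3: b·v=2.95×3.756=11.0802; √(2b)=2.4290; u=(11.0802+(-7.472))/2.4290=1.4855, w=(11.0802−(-7.472))/2.4290=7.6378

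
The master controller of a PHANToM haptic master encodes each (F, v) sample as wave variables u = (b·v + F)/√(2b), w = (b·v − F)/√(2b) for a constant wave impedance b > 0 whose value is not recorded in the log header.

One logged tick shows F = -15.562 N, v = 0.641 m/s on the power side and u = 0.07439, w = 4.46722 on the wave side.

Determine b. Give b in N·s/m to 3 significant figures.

u + w = 4.5416;  u + w = √(2b)·v, so √(2b) = 4.5416/0.641 = 7.0852.
b = (√(2b))²/2 = 50.2000/2 = 25.1000.
(Check via u − w = 2F/√(2b): u − w = -4.3928, 2F/√(2b) = -4.3928.)

b = 25.1 N·s/m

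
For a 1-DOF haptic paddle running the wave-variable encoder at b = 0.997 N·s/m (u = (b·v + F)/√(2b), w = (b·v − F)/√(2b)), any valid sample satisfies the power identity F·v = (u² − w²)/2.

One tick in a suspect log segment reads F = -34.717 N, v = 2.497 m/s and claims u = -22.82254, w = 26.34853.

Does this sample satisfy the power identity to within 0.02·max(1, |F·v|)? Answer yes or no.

yes

F·v = (-34.717)×2.497 = -86.6883 W.
(u² − w²)/2 = (520.8683 − 694.2450)/2 = -86.6884 W.
|Δ| = 0.0000;  2% of max(1, |F·v|) = 1.7338.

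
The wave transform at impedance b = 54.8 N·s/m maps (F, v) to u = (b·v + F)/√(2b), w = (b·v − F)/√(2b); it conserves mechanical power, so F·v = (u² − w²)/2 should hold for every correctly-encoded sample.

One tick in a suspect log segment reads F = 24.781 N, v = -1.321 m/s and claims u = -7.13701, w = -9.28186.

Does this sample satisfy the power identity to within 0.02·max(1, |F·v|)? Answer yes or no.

no

F·v = 24.781×(-1.321) = -32.7357 W.
(u² − w²)/2 = (50.9369 − 86.1529)/2 = -17.6080 W.
|Δ| = 15.1277;  2% of max(1, |F·v|) = 0.6547.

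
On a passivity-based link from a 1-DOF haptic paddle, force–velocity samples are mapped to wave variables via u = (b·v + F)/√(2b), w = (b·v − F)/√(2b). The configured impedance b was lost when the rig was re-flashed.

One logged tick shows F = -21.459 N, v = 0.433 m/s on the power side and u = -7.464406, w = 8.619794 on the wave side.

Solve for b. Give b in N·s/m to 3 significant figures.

u + w = 1.155388;  u + w = √(2b)·v, so √(2b) = 1.155388/0.433 = 2.668333.
b = (√(2b))²/2 = 7.119999/2 = 3.559999.
(Check via u − w = 2F/√(2b): u − w = -16.084200, 2F/√(2b) = -16.084202.)

b = 3.56 N·s/m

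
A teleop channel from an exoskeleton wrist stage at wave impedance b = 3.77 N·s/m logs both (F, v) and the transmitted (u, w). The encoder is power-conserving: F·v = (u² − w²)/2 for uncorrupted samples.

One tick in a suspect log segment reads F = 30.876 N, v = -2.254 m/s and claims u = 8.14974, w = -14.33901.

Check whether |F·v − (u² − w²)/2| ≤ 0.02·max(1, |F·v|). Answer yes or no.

yes

F·v = 30.876×(-2.254) = -69.5945 W.
(u² − w²)/2 = (66.4183 − 205.6072)/2 = -69.5945 W.
|Δ| = 0.0000;  2% of max(1, |F·v|) = 1.3919.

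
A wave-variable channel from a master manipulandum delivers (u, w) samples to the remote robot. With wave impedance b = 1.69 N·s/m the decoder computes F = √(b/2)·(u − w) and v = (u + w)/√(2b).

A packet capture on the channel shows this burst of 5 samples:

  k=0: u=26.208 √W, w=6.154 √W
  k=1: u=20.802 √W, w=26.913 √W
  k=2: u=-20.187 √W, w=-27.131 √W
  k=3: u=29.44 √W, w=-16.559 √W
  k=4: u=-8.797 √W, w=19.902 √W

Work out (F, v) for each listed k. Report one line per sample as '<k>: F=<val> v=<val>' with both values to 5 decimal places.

0: F=18.43442 v=17.60261
1: F=-5.61747 v=25.95354
2: F=6.38319 v=-25.73760
3: F=42.28407 v=7.00634
4: F=-26.38123 v=6.04032

k=0: u−w=20.05400, u+w=32.36200; √(b/2)=0.91924, √(2b)=1.83848; F=0.91924×20.054=18.43442, v=32.36200/1.83848=17.60261
k=1: u−w=-6.11100, u+w=47.71500; √(b/2)=0.91924, √(2b)=1.83848; F=0.91924×(-6.111)=-5.61747, v=47.71500/1.83848=25.95354
k=2: u−w=6.94400, u+w=-47.31800; √(b/2)=0.91924, √(2b)=1.83848; F=0.91924×6.944=6.38319, v=-47.31800/1.83848=-25.73760
k=3: u−w=45.99900, u+w=12.88100; √(b/2)=0.91924, √(2b)=1.83848; F=0.91924×45.999=42.28407, v=12.88100/1.83848=7.00634
k=4: u−w=-28.69900, u+w=11.10500; √(b/2)=0.91924, √(2b)=1.83848; F=0.91924×(-28.699)=-26.38123, v=11.10500/1.83848=6.04032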